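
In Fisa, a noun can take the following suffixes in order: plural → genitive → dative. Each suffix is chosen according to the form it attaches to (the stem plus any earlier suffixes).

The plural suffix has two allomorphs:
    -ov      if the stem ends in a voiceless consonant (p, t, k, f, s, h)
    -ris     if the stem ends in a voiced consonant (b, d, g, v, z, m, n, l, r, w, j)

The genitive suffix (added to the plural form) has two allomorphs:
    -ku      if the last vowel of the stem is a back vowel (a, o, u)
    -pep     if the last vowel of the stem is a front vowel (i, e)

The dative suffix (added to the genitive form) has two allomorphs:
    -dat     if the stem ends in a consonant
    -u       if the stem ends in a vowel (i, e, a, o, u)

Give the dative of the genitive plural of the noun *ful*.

Since the final consonant of *ful* is /l/ (voiced), it takes -ris, giving *fulris*.
Since the last vowel of the plural form *fulris* is /i/ (a front vowel), it takes -pep, giving *fulrispep*.
Since the final sound of the genitive form *fulrispep* is /p/ (a consonant), it takes -dat, giving *fulrispepdat*.

fulrispepdat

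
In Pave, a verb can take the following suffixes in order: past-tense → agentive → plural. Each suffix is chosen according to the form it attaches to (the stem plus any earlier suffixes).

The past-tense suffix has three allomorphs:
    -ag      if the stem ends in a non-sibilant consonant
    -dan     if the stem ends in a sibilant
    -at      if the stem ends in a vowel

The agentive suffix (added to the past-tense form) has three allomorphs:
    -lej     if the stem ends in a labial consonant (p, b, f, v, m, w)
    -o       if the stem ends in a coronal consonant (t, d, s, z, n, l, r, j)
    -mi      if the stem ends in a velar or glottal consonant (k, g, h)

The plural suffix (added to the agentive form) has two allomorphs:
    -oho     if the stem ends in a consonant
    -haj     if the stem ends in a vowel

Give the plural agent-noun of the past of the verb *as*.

asdanohaj

The final sound of *as* is /s/, which is a sibilant, so the past-tense suffix is -dan, giving *asdan*.
Since the final consonant of the past-tense form *asdan* is /n/ (coronal), it takes -o, giving *asdano*.
The agentive form *asdano*: final sound = /o/, a vowel → -haj → *asdanohaj*.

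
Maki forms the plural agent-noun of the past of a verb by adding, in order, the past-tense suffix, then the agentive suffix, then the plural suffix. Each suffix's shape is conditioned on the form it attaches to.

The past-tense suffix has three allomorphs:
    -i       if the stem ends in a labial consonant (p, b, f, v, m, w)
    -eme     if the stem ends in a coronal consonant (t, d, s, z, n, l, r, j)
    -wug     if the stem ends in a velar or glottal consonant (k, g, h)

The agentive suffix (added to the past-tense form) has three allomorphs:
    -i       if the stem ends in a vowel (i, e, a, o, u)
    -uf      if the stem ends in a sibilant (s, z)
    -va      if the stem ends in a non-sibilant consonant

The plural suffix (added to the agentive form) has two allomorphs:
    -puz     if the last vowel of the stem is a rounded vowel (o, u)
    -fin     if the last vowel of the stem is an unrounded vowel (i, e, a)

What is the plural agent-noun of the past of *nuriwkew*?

*nuriwkew*: final consonant = /w/, labial → -i → *nuriwkewi*.
The final sound of the past-tense form *nuriwkewi* is /i/, which is a vowel, so the agentive suffix is -i, giving *nuriwkewii*.
The last vowel of the agentive form *nuriwkewii* is /i/, which is an unrounded vowel, so the plural suffix is -fin, giving *nuriwkewiifin*.

nuriwkewiifin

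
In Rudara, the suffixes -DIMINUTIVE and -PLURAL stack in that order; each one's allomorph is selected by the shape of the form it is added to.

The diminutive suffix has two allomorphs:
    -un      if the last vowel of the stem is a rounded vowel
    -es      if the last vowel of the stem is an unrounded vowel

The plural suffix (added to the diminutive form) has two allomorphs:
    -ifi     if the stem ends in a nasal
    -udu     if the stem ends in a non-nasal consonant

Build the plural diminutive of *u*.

*u* — last vowel /u/ (a rounded vowel) → -un → *uun*.
The diminutive form *uun*: final consonant = /n/, a nasal → -ifi → *uunifi*.

uunifi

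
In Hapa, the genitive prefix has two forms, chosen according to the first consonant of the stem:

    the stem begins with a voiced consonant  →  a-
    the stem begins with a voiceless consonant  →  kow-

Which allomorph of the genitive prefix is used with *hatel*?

Since the first consonant of *hatel* is /h/ (voiceless), it takes kow-.

kow-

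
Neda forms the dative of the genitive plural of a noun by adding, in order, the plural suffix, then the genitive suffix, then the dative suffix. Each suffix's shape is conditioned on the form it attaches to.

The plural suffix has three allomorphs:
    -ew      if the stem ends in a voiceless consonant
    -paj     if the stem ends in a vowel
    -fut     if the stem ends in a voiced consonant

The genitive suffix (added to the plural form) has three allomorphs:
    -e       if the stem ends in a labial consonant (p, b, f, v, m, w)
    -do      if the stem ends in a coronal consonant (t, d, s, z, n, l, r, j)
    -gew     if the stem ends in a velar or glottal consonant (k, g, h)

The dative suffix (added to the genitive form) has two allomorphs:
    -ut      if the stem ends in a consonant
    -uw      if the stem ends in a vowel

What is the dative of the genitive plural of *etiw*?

etiwfutdouw

*etiw* — final sound /w/ (a voiced consonant) → -fut → *etiwfut*.
Since the final consonant of the plural form *etiwfut* is /t/ (coronal), it takes -do, giving *etiwfutdo*.
The genitive form *etiwfutdo*: final sound = /o/, a vowel → -uw → *etiwfutdouw*.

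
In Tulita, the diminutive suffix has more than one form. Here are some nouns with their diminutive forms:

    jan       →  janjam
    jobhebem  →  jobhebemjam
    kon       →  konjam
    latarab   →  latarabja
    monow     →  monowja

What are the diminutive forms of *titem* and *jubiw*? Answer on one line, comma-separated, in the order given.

titemjam, jubiwja

The suffix is conditioned by the final consonant: -jam when the stem ends in a nasal (*jan*, *jobhebem*, *kon*); -ja when the stem ends in a non-nasal consonant (*latarab*, *monow*).
*titem*: final consonant = /m/, a nasal → -jam → *titemjam*.
*jubiw* — final consonant /w/ (non-nasal) → -ja → *jubiwja*.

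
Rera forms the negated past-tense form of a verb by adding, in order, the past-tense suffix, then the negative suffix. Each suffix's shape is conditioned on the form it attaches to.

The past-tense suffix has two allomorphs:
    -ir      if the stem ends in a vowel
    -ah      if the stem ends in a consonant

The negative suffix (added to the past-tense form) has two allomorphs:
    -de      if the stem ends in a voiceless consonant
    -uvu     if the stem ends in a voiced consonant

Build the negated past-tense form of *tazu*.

tazuiruvu

*tazu*: final sound = /u/, a vowel → -ir → *tazuir*.
The final consonant of the past-tense form *tazuir* is /r/, which is voiced, so the negative suffix is -uvu, giving *tazuiruvu*.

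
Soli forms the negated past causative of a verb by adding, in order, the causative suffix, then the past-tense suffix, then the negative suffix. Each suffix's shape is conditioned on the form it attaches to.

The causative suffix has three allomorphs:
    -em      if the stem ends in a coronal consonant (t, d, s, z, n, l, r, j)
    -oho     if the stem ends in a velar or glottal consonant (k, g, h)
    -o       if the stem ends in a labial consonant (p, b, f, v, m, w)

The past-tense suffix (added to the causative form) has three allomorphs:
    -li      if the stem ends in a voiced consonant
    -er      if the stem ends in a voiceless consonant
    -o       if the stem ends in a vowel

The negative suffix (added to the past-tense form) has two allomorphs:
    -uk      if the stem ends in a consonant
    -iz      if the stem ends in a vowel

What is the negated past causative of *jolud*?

*jolud* — final consonant /d/ (coronal) → -em → *joludem*.
Since the final sound of the causative form *joludem* is /m/ (a voiced consonant), it takes -li, giving *joludemli*.
Since the final sound of the past-tense form *joludemli* is /i/ (a vowel), it takes -iz, giving *joludemliiz*.

joludemliiz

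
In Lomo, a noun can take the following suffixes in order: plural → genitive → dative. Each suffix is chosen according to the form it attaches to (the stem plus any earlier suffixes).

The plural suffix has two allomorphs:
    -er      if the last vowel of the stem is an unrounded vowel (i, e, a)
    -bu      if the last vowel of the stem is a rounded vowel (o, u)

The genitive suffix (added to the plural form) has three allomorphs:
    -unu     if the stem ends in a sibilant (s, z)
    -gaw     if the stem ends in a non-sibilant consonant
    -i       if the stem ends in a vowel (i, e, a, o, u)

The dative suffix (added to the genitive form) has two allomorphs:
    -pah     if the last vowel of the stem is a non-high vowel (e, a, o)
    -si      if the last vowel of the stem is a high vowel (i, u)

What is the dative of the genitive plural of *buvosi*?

Since the last vowel of *buvosi* is /i/ (an unrounded vowel), it takes -er, giving *buvosier*.
Since the final sound of the plural form *buvosier* is /r/ (a non-sibilant consonant), it takes -gaw, giving *buvosiergaw*.
Since the last vowel of the genitive form *buvosiergaw* is /a/ (a non-high vowel), it takes -pah, giving *buvosiergawpah*.

buvosiergawpah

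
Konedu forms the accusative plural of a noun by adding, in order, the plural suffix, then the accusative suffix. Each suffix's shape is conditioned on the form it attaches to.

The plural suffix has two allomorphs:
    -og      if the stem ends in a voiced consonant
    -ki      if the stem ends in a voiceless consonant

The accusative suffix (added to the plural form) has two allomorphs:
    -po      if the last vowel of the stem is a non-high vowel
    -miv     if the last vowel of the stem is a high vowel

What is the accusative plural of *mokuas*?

Since the final consonant of *mokuas* is /s/ (voiceless), it takes -ki, giving *mokuaski*.
Since the last vowel of the plural form *mokuaski* is /i/ (a high vowel), it takes -miv, giving *mokuaskimiv*.

mokuaskimiv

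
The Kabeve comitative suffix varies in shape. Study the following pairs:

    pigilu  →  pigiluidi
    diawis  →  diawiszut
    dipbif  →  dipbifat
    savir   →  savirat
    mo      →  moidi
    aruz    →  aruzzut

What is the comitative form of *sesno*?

sesnoidi

The alternation tracks the final sound of the stem — -zut when the stem ends in a sibilant (*diawis*, *aruz*); -at when the stem ends in a non-sibilant consonant (*dipbif*, *savir*); -idi when the stem ends in a vowel (*pigilu*, *mo*).
The final sound of *sesno* is /o/, which is a vowel, so the suffix is -idi, giving *sesnoidi*.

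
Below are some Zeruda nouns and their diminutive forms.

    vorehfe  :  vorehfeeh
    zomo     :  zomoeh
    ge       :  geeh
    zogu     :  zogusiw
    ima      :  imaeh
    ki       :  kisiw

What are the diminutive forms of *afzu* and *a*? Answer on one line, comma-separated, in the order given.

afzusiw, aeh

The suffix is conditioned by the last vowel: -siw when the last vowel of the stem is a high vowel (*zogu*, *ki*); -eh when the last vowel of the stem is a non-high vowel (*vorehfe*, *zomo*, *ge*, *ima*).
The last vowel of *afzu* is /u/, which is a high vowel, so the suffix is -siw, giving *afzusiw*.
*a*: last vowel = /a/, a non-high vowel → -eh → *aeh*.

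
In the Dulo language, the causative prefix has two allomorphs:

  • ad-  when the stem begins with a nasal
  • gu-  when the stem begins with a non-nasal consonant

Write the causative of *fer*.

gufer

*fer*: first consonant = /f/, non-nasal → gu- → *gufer*.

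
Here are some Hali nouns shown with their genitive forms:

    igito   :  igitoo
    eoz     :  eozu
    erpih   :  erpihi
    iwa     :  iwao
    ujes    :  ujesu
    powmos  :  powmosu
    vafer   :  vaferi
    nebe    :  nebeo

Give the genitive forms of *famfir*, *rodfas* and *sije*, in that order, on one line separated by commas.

famfiri, rodfasu, sijeo

The pattern is sibilance of the final sound: -u when the stem ends in a sibilant (*eoz*, *ujes*, *powmos*); -i when the stem ends in a non-sibilant consonant (*erpih*, *vafer*); -o when the stem ends in a vowel (*igito*, *iwa*, *nebe*).
Since the final sound of *famfir* is /r/ (a non-sibilant consonant), it takes -i, giving *famfiri*.
Since the final sound of *rodfas* is /s/ (a sibilant), it takes -u, giving *rodfasu*.
*sije* — final sound /e/ (a vowel) → -o → *sijeo*.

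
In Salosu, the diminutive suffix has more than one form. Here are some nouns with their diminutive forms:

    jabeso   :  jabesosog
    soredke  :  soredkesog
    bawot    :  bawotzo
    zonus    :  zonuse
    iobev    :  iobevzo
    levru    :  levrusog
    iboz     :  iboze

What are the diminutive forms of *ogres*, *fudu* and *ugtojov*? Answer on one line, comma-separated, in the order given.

The alternation tracks the final sound of the stem — -e when the stem ends in a sibilant (*zonus*, *iboz*); -zo when the stem ends in a non-sibilant consonant (*bawot*, *iobev*); -sog when the stem ends in a vowel (*jabeso*, *soredke*, *levru*).
The final sound of *ogres* is /s/, which is a sibilant, so the suffix is -e, giving *ogrese*.
*fudu* — final sound /u/ (a vowel) → -sog → *fudusog*.
*ugtojov* — final sound /v/ (a non-sibilant consonant) → -zo → *ugtojovzo*.

ogrese, fudusog, ugtojovzo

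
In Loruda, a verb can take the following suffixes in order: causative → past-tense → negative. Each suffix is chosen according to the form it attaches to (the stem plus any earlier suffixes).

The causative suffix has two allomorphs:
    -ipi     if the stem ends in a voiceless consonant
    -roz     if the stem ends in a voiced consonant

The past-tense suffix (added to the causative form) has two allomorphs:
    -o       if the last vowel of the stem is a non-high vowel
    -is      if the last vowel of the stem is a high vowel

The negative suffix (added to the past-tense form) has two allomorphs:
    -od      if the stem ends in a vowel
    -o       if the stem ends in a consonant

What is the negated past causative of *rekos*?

*rekos*: final consonant = /s/, voiceless → -ipi → *rekosipi*.
The causative form *rekosipi* — last vowel /i/ (a high vowel) → -is → *rekosipiis*.
Since the final sound of the past-tense form *rekosipiis* is /s/ (a consonant), it takes -o, giving *rekosipiiso*.

rekosipiiso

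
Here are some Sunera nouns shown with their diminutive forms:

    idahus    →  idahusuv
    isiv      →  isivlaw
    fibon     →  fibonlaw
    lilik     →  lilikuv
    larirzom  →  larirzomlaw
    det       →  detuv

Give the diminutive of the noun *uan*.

The suffix is conditioned by the final consonant: -uv when the stem ends in a voiceless consonant (*idahus*, *lilik*, *det*); -law when the stem ends in a voiced consonant (*isiv*, *fibon*, *larirzom*).
*uan* — final consonant /n/ (voiced) → -law → *uanlaw*.

uanlaw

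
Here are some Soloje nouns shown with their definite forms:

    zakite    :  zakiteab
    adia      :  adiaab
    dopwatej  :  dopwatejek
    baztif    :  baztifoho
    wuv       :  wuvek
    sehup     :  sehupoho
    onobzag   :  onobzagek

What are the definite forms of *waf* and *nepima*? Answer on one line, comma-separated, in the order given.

wafoho, nepimaab

The pattern is voicing of the final sound: -oho when the stem ends in a voiceless consonant (*baztif*, *sehup*); -ek when the stem ends in a voiced consonant (*dopwatej*, *wuv*, *onobzag*); -ab when the stem ends in a vowel (*zakite*, *adia*).
Since the final sound of *waf* is /f/ (a voiceless consonant), it takes -oho, giving *wafoho*.
The final sound of *nepima* is /a/, which is a vowel, so the suffix is -ab, giving *nepimaab*.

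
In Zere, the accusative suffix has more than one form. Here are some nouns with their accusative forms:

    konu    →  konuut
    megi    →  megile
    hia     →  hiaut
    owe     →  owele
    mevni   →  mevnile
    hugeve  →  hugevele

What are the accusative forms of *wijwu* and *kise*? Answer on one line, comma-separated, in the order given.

Looking at the last vowel of each stem: -le when the last vowel of the stem is a front vowel (*megi*, *owe*, *mevni*, *hugeve*); -ut when the last vowel of the stem is a back vowel (*konu*, *hia*).
*wijwu* — last vowel /u/ (a back vowel) → -ut → *wijwuut*.
The last vowel of *kise* is /e/, which is a front vowel, so the suffix is -le, giving *kisele*.

wijwuut, kisele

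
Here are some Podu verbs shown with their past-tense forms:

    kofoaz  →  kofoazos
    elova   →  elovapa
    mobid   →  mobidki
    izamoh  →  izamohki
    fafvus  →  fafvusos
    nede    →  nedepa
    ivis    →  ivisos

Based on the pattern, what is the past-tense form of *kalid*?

kalidki

The alternation tracks the final sound of the stem — -os when the stem ends in a sibilant (*kofoaz*, *fafvus*, *ivis*); -ki when the stem ends in a non-sibilant consonant (*mobid*, *izamoh*); -pa when the stem ends in a vowel (*elova*, *nede*).
Since the final sound of *kalid* is /d/ (a non-sibilant consonant), it takes -ki, giving *kalidki*.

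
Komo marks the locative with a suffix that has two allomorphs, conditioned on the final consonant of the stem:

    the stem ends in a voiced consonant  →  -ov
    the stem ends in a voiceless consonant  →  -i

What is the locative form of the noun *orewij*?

Since the final consonant of *orewij* is /j/ (voiced), it takes -ov, giving *orewijov*.

orewijov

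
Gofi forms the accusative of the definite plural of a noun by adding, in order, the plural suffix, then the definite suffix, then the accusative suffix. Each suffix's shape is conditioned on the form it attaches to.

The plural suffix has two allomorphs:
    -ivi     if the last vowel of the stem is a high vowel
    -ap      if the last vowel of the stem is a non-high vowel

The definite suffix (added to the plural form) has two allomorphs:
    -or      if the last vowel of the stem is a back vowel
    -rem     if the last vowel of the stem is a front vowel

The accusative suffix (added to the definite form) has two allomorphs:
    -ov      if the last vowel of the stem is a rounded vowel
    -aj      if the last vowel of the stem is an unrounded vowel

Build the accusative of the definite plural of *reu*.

reuiviremaj

*reu* — last vowel /u/ (a high vowel) → -ivi → *reuivi*.
The last vowel of the plural form *reuivi* is /i/, which is a front vowel, so the definite suffix is -rem, giving *reuivirem*.
The definite form *reuivirem*: last vowel = /e/, an unrounded vowel → -aj → *reuiviremaj*.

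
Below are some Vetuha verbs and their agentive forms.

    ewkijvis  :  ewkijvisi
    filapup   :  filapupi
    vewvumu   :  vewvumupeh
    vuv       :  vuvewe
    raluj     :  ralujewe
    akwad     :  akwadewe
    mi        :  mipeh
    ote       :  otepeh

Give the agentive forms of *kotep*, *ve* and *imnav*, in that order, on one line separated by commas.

kotepi, vepeh, imnavewe

The pattern is voicing of the final sound: -i when the stem ends in a voiceless consonant (*ewkijvis*, *filapup*); -ewe when the stem ends in a voiced consonant (*vuv*, *raluj*, *akwad*); -peh when the stem ends in a vowel (*vewvumu*, *mi*, *ote*).
*kotep*: final sound = /p/, a voiceless consonant → -i → *kotepi*.
*ve* — final sound /e/ (a vowel) → -peh → *vepeh*.
Since the final sound of *imnav* is /v/ (a voiced consonant), it takes -ewe, giving *imnavewe*.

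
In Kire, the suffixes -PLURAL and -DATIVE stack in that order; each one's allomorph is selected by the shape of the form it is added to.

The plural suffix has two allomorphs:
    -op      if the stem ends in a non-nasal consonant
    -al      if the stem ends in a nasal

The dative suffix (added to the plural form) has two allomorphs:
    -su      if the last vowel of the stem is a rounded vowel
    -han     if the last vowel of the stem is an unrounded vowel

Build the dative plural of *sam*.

samalhan

*sam*: final consonant = /m/, a nasal → -al → *samal*.
The last vowel of the plural form *samal* is /a/, which is an unrounded vowel, so the dative suffix is -han, giving *samalhan*.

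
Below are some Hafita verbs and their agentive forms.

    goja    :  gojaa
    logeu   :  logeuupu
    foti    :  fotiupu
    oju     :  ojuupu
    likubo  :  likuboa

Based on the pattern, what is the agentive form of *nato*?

natoa

The alternation tracks the last vowel of the stem — -upu when the last vowel of the stem is a high vowel (*logeu*, *foti*, *oju*); -a when the last vowel of the stem is a non-high vowel (*goja*, *likubo*).
The last vowel of *nato* is /o/, which is a non-high vowel, so the suffix is -a, giving *natoa*.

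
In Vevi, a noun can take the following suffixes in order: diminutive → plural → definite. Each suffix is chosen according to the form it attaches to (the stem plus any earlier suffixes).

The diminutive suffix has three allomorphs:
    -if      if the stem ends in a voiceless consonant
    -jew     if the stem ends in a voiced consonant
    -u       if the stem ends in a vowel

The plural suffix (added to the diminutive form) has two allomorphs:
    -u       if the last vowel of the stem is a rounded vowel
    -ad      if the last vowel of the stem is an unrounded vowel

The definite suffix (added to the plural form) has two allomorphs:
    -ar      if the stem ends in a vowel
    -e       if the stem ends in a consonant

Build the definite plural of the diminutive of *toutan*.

*toutan* — final sound /n/ (a voiced consonant) → -jew → *toutanjew*.
Since the last vowel of the diminutive form *toutanjew* is /e/ (an unrounded vowel), it takes -ad, giving *toutanjewad*.
Since the final sound of the plural form *toutanjewad* is /d/ (a consonant), it takes -e, giving *toutanjewade*.

toutanjewade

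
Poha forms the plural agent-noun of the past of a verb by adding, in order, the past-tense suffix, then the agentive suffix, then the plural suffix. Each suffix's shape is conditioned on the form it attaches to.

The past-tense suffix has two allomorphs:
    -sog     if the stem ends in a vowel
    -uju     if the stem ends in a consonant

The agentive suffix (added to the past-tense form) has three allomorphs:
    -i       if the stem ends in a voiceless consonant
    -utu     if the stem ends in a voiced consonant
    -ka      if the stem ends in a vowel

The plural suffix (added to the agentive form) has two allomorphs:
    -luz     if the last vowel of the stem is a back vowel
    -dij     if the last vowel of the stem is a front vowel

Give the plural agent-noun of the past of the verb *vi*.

visogutuluz

*vi* — final sound /i/ (a vowel) → -sog → *visog*.
Since the final sound of the past-tense form *visog* is /g/ (a voiced consonant), it takes -utu, giving *visogutu*.
Since the last vowel of the agentive form *visogutu* is /u/ (a back vowel), it takes -luz, giving *visogutuluz*.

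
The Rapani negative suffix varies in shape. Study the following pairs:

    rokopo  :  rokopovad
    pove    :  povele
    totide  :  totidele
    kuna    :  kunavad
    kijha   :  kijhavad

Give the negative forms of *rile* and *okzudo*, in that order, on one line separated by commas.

rilele, okzudovad

The pattern is front/back vowel harmony: -le when the last vowel of the stem is a front vowel (*pove*, *totide*); -vad when the last vowel of the stem is a back vowel (*rokopo*, *kuna*, *kijha*).
Since the last vowel of *rile* is /e/ (a front vowel), it takes -le, giving *rilele*.
*okzudo* — last vowel /o/ (a back vowel) → -vad → *okzudovad*.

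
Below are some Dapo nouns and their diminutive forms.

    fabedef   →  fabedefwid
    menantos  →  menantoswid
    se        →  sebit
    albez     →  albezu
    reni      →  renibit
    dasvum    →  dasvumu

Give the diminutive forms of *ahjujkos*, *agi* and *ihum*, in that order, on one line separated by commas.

Looking at the final sound of each stem: -wid when the stem ends in a voiceless consonant (*fabedef*, *menantos*); -u when the stem ends in a voiced consonant (*albez*, *dasvum*); -bit when the stem ends in a vowel (*se*, *reni*).
*ahjujkos*: final sound = /s/, a voiceless consonant → -wid → *ahjujkoswid*.
The final sound of *agi* is /i/, which is a vowel, so the suffix is -bit, giving *agibit*.
*ihum*: final sound = /m/, a voiced consonant → -u → *ihumu*.

ahjujkoswid, agibit, ihumu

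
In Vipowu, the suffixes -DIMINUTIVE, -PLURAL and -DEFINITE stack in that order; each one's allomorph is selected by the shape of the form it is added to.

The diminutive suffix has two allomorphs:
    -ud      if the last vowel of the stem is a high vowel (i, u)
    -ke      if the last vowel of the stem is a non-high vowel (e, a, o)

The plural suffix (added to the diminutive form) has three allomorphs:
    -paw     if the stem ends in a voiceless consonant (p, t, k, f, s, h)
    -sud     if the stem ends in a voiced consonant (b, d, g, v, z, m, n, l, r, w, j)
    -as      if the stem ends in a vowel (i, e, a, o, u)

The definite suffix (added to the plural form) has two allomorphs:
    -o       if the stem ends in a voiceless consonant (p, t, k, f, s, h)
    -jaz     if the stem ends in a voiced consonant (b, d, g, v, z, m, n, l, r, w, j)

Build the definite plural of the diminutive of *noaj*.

noajkeaso

Since the last vowel of *noaj* is /a/ (a non-high vowel), it takes -ke, giving *noajke*.
Since the final sound of the diminutive form *noajke* is /e/ (a vowel), it takes -as, giving *noajkeas*.
The final consonant of the plural form *noajkeas* is /s/, which is voiceless, so the definite suffix is -o, giving *noajkeaso*.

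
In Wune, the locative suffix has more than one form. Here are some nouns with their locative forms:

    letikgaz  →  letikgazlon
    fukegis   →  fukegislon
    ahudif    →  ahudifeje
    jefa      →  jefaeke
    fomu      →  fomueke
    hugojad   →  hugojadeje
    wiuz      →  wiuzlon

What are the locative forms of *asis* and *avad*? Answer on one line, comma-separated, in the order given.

asislon, avadeje

The pattern is sibilance of the final sound: -lon when the stem ends in a sibilant (*letikgaz*, *fukegis*, *wiuz*); -eje when the stem ends in a non-sibilant consonant (*ahudif*, *hugojad*); -eke when the stem ends in a vowel (*jefa*, *fomu*).
The final sound of *asis* is /s/, which is a sibilant, so the suffix is -lon, giving *asislon*.
*avad*: final sound = /d/, a non-sibilant consonant → -eje → *avadeje*.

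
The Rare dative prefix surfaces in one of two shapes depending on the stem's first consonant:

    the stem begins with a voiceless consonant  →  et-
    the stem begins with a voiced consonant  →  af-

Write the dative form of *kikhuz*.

Since the first consonant of *kikhuz* is /k/ (voiceless), it takes et-, giving *etkikhuz*.

etkikhuz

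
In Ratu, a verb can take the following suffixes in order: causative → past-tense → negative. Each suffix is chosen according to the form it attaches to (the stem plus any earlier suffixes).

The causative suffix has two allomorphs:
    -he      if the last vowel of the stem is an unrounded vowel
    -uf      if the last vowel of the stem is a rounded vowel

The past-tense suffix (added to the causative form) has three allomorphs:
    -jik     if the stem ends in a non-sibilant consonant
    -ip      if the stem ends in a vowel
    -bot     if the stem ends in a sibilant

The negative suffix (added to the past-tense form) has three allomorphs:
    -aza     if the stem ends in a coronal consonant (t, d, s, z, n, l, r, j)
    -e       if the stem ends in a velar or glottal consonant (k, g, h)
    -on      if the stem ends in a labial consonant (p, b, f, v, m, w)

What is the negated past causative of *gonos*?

*gonos* — last vowel /o/ (a rounded vowel) → -uf → *gonosuf*.
The causative form *gonosuf* — final sound /f/ (a non-sibilant consonant) → -jik → *gonosufjik*.
Since the final consonant of the past-tense form *gonosufjik* is /k/ (velar/glottal), it takes -e, giving *gonosufjike*.

gonosufjike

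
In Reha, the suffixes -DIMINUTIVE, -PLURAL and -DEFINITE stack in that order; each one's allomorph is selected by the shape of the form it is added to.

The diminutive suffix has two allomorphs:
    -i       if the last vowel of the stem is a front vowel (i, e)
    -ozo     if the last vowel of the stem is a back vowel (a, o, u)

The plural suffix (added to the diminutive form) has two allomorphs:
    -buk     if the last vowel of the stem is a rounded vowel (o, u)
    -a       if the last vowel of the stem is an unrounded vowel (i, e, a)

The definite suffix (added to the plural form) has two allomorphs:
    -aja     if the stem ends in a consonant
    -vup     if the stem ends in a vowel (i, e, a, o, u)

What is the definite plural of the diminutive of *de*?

deiavup

*de* — last vowel /e/ (a front vowel) → -i → *dei*.
Since the last vowel of the diminutive form *dei* is /i/ (an unrounded vowel), it takes -a, giving *deia*.
The final sound of the plural form *deia* is /a/, which is a vowel, so the definite suffix is -vup, giving *deiavup*.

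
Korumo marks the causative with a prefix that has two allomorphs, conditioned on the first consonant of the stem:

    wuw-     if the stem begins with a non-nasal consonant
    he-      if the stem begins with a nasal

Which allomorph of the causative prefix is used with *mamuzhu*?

Since the first consonant of *mamuzhu* is /m/ (a nasal), it takes he-.

he-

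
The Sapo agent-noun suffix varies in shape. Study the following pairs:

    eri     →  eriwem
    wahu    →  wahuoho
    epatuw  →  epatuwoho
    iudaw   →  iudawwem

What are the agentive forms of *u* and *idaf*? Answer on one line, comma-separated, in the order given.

uoho, idafwem

The pattern is rounding harmony: -oho when the last vowel of the stem is a rounded vowel (*wahu*, *epatuw*); -wem when the last vowel of the stem is an unrounded vowel (*eri*, *iudaw*).
The last vowel of *u* is /u/, which is a rounded vowel, so the suffix is -oho, giving *uoho*.
Since the last vowel of *idaf* is /a/ (an unrounded vowel), it takes -wem, giving *idafwem*.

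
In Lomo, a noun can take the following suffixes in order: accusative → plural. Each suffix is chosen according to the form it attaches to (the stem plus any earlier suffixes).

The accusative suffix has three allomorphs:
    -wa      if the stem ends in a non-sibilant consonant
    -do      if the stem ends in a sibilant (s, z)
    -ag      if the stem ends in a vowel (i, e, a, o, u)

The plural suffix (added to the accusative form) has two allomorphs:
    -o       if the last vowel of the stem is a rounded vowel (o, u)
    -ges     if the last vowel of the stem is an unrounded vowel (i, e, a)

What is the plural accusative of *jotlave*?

Since the final sound of *jotlave* is /e/ (a vowel), it takes -ag, giving *jotlaveag*.
The accusative form *jotlaveag* — last vowel /a/ (an unrounded vowel) → -ges → *jotlaveagges*.

jotlaveagges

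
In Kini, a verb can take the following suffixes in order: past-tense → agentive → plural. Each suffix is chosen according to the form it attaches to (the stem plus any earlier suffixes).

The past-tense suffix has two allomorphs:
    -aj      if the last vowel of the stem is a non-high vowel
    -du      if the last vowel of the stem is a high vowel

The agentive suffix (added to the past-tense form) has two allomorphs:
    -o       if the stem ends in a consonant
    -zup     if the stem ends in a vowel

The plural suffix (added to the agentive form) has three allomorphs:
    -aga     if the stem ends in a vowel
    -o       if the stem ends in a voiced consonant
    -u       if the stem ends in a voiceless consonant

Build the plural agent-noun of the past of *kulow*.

*kulow* — last vowel /o/ (a non-high vowel) → -aj → *kulowaj*.
The final sound of the past-tense form *kulowaj* is /j/, which is a consonant, so the agentive suffix is -o, giving *kulowajo*.
Since the final sound of the agentive form *kulowajo* is /o/ (a vowel), it takes -aga, giving *kulowajoaga*.

kulowajoaga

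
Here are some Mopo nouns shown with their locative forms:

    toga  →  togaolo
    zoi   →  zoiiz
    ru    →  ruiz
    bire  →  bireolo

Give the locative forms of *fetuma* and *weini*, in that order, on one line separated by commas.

fetumaolo, weiniiz

The pattern is height harmony: -iz when the last vowel of the stem is a high vowel (*zoi*, *ru*); -olo when the last vowel of the stem is a non-high vowel (*toga*, *bire*).
Since the last vowel of *fetuma* is /a/ (a non-high vowel), it takes -olo, giving *fetumaolo*.
Since the last vowel of *weini* is /i/ (a high vowel), it takes -iz, giving *weiniiz*.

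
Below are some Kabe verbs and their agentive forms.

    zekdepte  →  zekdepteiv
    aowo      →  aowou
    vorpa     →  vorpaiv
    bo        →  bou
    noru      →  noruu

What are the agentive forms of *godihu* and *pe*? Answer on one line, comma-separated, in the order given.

godihuu, peiv

The suffix is conditioned by the last vowel: -u when the last vowel of the stem is a rounded vowel (*aowo*, *bo*, *noru*); -iv when the last vowel of the stem is an unrounded vowel (*zekdepte*, *vorpa*).
*godihu* — last vowel /u/ (a rounded vowel) → -u → *godihuu*.
*pe* — last vowel /e/ (an unrounded vowel) → -iv → *peiv*.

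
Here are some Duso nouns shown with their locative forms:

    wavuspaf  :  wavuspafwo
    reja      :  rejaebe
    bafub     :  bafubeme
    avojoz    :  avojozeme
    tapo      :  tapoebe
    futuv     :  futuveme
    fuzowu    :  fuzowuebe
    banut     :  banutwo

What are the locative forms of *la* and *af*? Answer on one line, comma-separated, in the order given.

The suffix is conditioned by the final sound: -wo when the stem ends in a voiceless consonant (*wavuspaf*, *banut*); -eme when the stem ends in a voiced consonant (*bafub*, *avojoz*, *futuv*); -ebe when the stem ends in a vowel (*reja*, *tapo*, *fuzowu*).
*la* — final sound /a/ (a vowel) → -ebe → *laebe*.
The final sound of *af* is /f/, which is a voiceless consonant, so the suffix is -wo, giving *afwo*.

laebe, afwo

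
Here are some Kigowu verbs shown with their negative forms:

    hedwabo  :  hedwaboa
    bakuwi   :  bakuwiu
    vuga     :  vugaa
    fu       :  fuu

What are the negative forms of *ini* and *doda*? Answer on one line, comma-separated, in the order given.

iniu, dodaa

Looking at the last vowel of each stem: -u when the last vowel of the stem is a high vowel (*bakuwi*, *fu*); -a when the last vowel of the stem is a non-high vowel (*hedwabo*, *vuga*).
*ini* — last vowel /i/ (a high vowel) → -u → *iniu*.
The last vowel of *doda* is /a/, which is a non-high vowel, so the suffix is -a, giving *dodaa*.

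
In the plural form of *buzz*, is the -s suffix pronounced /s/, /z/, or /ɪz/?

The stem *buzz* ends in a sibilant (/s, z, ʃ, ʒ, tʃ, dʒ/).
The plural suffix surfaces as /ɪz/ after sibilants, /s/ after other voiceless consonants, and /z/ after other voiced sounds.
So the plural -s on *buzz* is pronounced /ɪz/.

/ɪz/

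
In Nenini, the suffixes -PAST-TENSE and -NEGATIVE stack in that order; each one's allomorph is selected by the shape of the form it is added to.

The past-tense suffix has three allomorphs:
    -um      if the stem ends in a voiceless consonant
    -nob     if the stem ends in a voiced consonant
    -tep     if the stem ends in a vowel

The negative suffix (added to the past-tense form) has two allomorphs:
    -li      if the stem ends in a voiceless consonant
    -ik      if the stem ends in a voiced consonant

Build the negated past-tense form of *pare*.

paretepli

The final sound of *pare* is /e/, which is a vowel, so the past-tense suffix is -tep, giving *paretep*.
Since the final consonant of the past-tense form *paretep* is /p/ (voiceless), it takes -li, giving *paretepli*.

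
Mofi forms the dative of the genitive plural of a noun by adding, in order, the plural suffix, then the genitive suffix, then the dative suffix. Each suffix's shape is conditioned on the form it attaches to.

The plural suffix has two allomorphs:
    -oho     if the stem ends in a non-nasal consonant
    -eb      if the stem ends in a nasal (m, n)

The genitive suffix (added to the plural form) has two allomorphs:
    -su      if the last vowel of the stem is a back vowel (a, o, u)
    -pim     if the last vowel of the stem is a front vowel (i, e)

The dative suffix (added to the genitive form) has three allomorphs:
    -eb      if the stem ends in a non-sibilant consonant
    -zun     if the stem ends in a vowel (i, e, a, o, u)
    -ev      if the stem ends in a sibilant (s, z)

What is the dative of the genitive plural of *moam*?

Since the final consonant of *moam* is /m/ (a nasal), it takes -eb, giving *moameb*.
The plural form *moameb* — last vowel /e/ (a front vowel) → -pim → *moamebpim*.
The genitive form *moamebpim*: final sound = /m/, a non-sibilant consonant → -eb → *moamebpimeb*.

moamebpimeb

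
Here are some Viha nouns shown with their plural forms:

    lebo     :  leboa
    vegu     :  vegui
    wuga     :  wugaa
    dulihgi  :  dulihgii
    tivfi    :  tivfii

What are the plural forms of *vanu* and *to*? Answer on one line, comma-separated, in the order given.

The suffix is conditioned by the last vowel: -i when the last vowel of the stem is a high vowel (*vegu*, *dulihgi*, *tivfi*); -a when the last vowel of the stem is a non-high vowel (*lebo*, *wuga*).
*vanu*: last vowel = /u/, a high vowel → -i → *vanui*.
*to* — last vowel /o/ (a non-high vowel) → -a → *toa*.

vanui, toa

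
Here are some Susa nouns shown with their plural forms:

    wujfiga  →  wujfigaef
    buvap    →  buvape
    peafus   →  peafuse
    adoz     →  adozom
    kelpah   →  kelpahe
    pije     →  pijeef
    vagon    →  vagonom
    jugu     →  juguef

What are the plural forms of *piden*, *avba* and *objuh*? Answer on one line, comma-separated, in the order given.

Looking at the final sound of each stem: -e when the stem ends in a voiceless consonant (*buvap*, *peafus*, *kelpah*); -om when the stem ends in a voiced consonant (*adoz*, *vagon*); -ef when the stem ends in a vowel (*wujfiga*, *pije*, *jugu*).
*piden* — final sound /n/ (a voiced consonant) → -om → *pidenom*.
*avba* — final sound /a/ (a vowel) → -ef → *avbaef*.
*objuh*: final sound = /h/, a voiceless consonant → -e → *objuhe*.

pidenom, avbaef, objuhe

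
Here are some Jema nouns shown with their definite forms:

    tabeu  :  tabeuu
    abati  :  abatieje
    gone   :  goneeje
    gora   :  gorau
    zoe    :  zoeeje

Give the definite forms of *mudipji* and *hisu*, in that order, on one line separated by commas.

mudipjieje, hisuu

The pattern is front/back vowel harmony: -eje when the last vowel of the stem is a front vowel (*abati*, *gone*, *zoe*); -u when the last vowel of the stem is a back vowel (*tabeu*, *gora*).
*mudipji* — last vowel /i/ (a front vowel) → -eje → *mudipjieje*.
*hisu*: last vowel = /u/, a back vowel → -u → *hisuu*.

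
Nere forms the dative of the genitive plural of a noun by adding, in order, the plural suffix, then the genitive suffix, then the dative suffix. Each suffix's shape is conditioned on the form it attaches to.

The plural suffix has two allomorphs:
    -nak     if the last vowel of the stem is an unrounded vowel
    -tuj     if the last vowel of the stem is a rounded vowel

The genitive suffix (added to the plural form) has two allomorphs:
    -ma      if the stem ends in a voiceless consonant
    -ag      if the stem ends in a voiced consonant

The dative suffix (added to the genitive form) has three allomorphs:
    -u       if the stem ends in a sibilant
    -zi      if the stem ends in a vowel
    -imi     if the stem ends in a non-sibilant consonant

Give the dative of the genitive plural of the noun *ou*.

The last vowel of *ou* is /u/, which is a rounded vowel, so the plural suffix is -tuj, giving *outuj*.
The final consonant of the plural form *outuj* is /j/, which is voiced, so the genitive suffix is -ag, giving *outujag*.
The genitive form *outujag* — final sound /g/ (a non-sibilant consonant) → -imi → *outujagimi*.

outujagimi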